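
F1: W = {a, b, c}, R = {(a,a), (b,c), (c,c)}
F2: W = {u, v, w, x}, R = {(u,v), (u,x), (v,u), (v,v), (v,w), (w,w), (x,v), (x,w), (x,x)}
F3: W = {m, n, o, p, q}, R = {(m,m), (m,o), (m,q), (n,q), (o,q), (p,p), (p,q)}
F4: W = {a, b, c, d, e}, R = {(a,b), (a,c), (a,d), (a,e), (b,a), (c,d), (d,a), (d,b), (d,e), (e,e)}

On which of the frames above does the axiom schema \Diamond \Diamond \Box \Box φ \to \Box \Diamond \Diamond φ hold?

This is the axiom for a generalized confluence (Geach) condition; its first-order frame correspondent is \forall x \forall y \forall z ((x R^2 y \wedge xRz) \to \exists w (y R^2 w \wedge z R^2 w)).
F1: holds.
F2: holds.
F3: fails — mR²m, mRo but no w with mR²w and oR²w.
F4: holds.
Valid on: F1, F2, F4.

F1, F2, F4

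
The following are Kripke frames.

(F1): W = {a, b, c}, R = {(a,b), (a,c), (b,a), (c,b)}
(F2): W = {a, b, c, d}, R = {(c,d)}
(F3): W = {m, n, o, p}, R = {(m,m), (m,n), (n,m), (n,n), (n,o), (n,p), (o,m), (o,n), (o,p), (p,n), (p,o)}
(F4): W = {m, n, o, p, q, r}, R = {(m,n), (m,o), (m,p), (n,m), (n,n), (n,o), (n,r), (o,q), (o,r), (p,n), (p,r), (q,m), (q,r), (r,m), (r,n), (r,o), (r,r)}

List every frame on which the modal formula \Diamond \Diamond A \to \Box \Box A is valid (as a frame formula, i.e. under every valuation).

(F2)

The schema corresponds to a generalized confluence (Geach) condition: \forall x \forall y \forall z ((x R^2 y \wedge x R^2 z) \to \exists w (y = w \wedge z = w)).
(F1): fails — aR²a, aR²b but a ≠ b.
(F2): holds.
(F3): fails — mR²m, mR²n but m ≠ n.
(F4): fails — mR²m, mR²n but m ≠ n.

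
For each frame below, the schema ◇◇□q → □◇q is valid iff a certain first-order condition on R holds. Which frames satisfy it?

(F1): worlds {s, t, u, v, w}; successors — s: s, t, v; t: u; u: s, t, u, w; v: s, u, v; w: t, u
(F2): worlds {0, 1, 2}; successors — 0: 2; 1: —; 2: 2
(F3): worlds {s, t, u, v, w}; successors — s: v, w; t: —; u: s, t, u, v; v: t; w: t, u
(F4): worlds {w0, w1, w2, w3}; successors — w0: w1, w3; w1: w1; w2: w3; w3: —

(F2)

This is the axiom for a generalized confluence (Geach) condition; its first-order frame correspondent is ∀x ∀y ∀z ((xR²y ∧ xRz) → ∃w (yRw ∧ zRw)).
(F1): fails — sR²s, sRt but no w* with sRw* and tRw*.
(F2): condition met.
(F3): fails — sR²t, sRv but no w* with tRw* and vRw*.
(F4): fails — w0R²w1, w0Rw3 but no w with w1Rw and w3Rw.
Valid on: (F2).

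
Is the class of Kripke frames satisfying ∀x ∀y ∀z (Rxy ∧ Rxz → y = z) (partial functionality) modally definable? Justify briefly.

Yes — defined by ◇q → □q

This is a Sahlqvist condition; the CD axiom ◇q → □q defines it.
Suppose ◇q→□q is valid. Take Rxy, Rxz and set V(q)={y}. Then ◇q at x, so □q at x, so q at z, i.e. z=y.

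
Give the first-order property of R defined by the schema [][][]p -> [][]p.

This is a Sahlqvist (Geach-type) schema ◇^0□^3p → □^2◇^0p.
Minimal-valuation argument: fix x; take any y with xR^0y and any z with xR^2z. Set V(p) to the set of worlds R-reachable from y in exactly 3 steps. Then □^3p holds at y, so the antecedent holds at x; validity forces ◇^0p at z, giving a w with zR^0w and yR^3w.
First-order correspondent: forall x forall z (x R^2 z -> exists w (x R^3 w & z = w)).

forall x forall z (x R^2 z -> exists w (x R^3 w & z = w))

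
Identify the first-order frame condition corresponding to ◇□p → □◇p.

convergence

Suppose ◇□p→□◇p is valid. Take Rxy, Rxz and set V(p)={w : Ryw}. Then □p at y so ◇□p at x, so □◇p at x, so ◇p at z, giving w with Rzw and Ryw.
Conversely, any frame satisfying ∀x ∀y ∀z (Rxy ∧ Rxz → ∃w (Ryw ∧ Rzw)) validates the schema.
So the correspondent is convergence.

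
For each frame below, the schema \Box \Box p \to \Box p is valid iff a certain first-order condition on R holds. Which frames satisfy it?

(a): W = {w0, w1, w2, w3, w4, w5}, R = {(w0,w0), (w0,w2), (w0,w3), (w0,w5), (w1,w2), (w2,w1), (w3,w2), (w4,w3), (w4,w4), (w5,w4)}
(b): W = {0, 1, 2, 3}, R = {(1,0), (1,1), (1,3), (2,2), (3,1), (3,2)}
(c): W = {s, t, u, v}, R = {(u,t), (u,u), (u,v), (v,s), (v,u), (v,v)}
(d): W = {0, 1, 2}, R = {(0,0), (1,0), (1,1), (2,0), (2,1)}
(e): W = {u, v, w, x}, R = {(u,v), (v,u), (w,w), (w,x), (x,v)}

This is the axiom for density; its first-order frame correspondent is \forall x \forall y (Rxy \to \exists z (Rxz \wedge Rzy)).
(a): fails — Rw1w2 but no z with Rw1z and Rzw2.
(b): condition met.
(c): condition met.
(d): condition met.
(e): fails — Ruv but no z with Ruz and Rzv.

(b), (c), (d)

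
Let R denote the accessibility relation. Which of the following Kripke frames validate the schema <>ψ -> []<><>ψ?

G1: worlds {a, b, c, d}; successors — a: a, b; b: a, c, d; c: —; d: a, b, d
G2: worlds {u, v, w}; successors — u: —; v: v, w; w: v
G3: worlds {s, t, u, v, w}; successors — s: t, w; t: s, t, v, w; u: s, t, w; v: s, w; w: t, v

G2

Frame correspondent (Sahlqvist): forall x forall y forall z ((xRy & xRz) -> exists w (y = w & z R^2 w)) — i.e. a generalized confluence (Geach) condition.
G1: fails — bRa, bRc but no w with a=w and cR²w.
G2: satisfies the condition.
G3: fails — tRs, tRv but no w* with s=w* and vR²w*.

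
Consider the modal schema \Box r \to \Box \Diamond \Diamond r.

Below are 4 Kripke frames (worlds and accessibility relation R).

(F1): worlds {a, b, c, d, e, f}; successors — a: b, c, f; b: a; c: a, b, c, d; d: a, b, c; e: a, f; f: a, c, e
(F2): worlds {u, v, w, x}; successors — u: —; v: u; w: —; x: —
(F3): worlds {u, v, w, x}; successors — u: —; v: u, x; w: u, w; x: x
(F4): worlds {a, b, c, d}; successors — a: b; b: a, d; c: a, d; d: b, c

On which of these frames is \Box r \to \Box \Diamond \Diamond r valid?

(F1), (F4)

This is the axiom for a generalized confluence (Geach) condition; its first-order frame correspondent is \forall x \forall z (xRz \to \exists w (xRw \wedge z R^2 w)).
(F1): holds.
(F2): fails — vRu but no t with vRt and uR²t.
(F3): fails — vRu but no t with vRt and uR²t.
(F4): holds.
Valid on: (F1), (F4).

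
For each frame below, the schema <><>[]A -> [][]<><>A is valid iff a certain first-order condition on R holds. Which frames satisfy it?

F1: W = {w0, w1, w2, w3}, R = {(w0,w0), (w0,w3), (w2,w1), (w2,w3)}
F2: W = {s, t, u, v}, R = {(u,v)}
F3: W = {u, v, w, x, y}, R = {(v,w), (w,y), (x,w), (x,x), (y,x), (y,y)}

The schema corresponds to a generalized confluence (Geach) condition: forall x forall y forall z ((x R^2 y & x R^2 z) -> exists w (yRw & z R^2 w)).
F1: fails — w0R²w0, w0R²w3 but no w with w0Rw and w3R²w.
F2: condition met.
F3: condition met.

F2, F3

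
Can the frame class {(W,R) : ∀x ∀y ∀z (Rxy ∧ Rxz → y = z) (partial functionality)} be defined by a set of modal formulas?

This is a Sahlqvist condition; the CD axiom ◇p → □p defines it.

Definable; ◇p → □p defines it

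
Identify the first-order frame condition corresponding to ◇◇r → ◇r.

Replacing r by ¬r and contraposing gives the equivalent schema □r → □□r.
Suppose □r→□□r is valid. Take Rxy, Ryz and set V(r)={w : Rxw}. Then □r at x, so □□r at x, so □r at y, so r at z, i.e. Rxz.

Transitivity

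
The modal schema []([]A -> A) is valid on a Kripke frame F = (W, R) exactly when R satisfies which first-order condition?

Suppose □(□A→A) is valid. Take Rxy and set V(A)={w : Ryw}. Then at y, □A holds; since □(□A→A) at x, □A→A at y, so A at y, i.e. Ryy.
Conversely, on a frame with shift-reflexivity the schema holds at every world under every valuation.
So the correspondent is shift-reflexivity.

shift-reflexivity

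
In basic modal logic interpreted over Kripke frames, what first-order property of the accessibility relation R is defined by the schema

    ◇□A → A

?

Equivalently (dual form): A → □◇A.
Suppose A→□◇A is valid. Take Rxy and set V(A)={x}. Then A at x, so □◇A at x, so ◇A at y, so some z with Ryz has A; z=x, i.e. Ryx.

Symmetry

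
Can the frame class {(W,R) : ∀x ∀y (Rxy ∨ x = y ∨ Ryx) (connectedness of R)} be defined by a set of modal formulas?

If a class were modally definable it would be closed under disjoint unions (Goldblatt–Thomason).
Take 3 disjoint single-world reflexive frames: each is trivially connected, but their disjoint union has 3 worlds with no edge between distinct components, so it is not connected.
Hence connectedness of R is not modally definable.

No — not modally definable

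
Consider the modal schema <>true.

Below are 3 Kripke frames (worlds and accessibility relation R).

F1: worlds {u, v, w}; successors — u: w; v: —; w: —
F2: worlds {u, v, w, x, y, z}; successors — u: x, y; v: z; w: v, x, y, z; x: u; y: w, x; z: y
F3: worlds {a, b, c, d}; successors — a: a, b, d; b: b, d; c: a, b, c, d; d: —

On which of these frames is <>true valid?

The schema corresponds to seriality: forall x exists y Rxy.
F1: fails — world v has no successor.
F2: holds.
F3: fails — world d has no successor.

F2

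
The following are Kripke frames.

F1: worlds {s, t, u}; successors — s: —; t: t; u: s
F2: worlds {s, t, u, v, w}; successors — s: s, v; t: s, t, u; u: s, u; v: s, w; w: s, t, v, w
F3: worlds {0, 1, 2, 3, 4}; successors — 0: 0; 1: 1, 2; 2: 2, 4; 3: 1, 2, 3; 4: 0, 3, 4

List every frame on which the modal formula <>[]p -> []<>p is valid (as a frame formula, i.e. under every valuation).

Frame correspondent (Sahlqvist): forall x forall y forall z (Rxy & Rxz -> exists w (Ryw & Rzw)) — i.e. convergence.
F1: fails — Rus and Rus but s and s have no common successor.
F2: satisfies the condition.
F3: fails — R43 and R40 but 3 and 0 have no common successor.
Valid on: F2.

F2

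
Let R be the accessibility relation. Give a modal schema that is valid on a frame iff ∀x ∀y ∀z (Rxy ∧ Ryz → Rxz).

A defining formula is □q → □□q (the 4 axiom).
Suppose □q→□□q is valid. Take Rxy, Ryz and set V(q)={w : Rxw}. Then □q at x, so □□q at x, so □q at y, so q at z, i.e. Rxz.

□q → □□q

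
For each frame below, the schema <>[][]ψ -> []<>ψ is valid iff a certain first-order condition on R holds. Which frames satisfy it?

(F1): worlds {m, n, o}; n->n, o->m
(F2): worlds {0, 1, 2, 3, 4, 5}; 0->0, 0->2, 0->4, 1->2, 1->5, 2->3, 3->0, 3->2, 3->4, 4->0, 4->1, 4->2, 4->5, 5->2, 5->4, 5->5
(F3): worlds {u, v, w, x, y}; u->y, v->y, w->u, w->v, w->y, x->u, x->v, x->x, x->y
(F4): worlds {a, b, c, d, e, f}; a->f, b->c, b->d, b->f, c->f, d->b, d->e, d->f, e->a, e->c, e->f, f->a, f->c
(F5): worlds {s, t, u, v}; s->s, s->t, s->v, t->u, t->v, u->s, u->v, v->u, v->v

(F5)

This is the axiom for a generalized confluence (Geach) condition; its first-order frame correspondent is forall x forall y forall z ((xRy & xRz) -> exists w (y R^2 w & zRw)).
(F1): fails — oRm, oRm but no w with mR²w and mRw.
(F2): fails — 0R2, 0R2 but no w with 2R²w and 2Rw.
(F3): fails — uRy, uRy but no t with yR²t and yRt.
(F4): fails — aRf, aRf but no w with fR²w and fRw.
(F5): holds.
Valid on: (F5).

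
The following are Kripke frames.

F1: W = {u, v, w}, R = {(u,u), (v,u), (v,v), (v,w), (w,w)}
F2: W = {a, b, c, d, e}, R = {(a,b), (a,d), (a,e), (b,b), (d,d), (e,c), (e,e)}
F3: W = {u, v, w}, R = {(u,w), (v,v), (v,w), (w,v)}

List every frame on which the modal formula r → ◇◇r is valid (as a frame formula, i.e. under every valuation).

F1

The schema corresponds to a generalized confluence (Geach) condition: ∀x ∃w (x = w ∧ xR²w).
F1: ✓.
F2: fails — at a but no w with a=w and aR²w.
F3: fails — at u but no t with u=t and uR²t.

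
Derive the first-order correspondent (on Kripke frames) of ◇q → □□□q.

∀x ∀y ∀z ((xRy ∧ xR³z) → ∃w (y = w ∧ z = w))

This is a Sahlqvist (Geach-type) schema ◇^1□^0q → □^3◇^0q.
Minimal-valuation argument: fix x; take any y with xR^1y and any z with xR^3z. Set V(q) to the set of worlds R-reachable from y in exactly 0 steps. Then □^0q holds at y, so the antecedent holds at x; validity forces ◇^0q at z, giving a w with zR^0w and yR^0w.
First-order correspondent: ∀x ∀y ∀z ((xRy ∧ xR³z) → ∃w (y = w ∧ z = w)).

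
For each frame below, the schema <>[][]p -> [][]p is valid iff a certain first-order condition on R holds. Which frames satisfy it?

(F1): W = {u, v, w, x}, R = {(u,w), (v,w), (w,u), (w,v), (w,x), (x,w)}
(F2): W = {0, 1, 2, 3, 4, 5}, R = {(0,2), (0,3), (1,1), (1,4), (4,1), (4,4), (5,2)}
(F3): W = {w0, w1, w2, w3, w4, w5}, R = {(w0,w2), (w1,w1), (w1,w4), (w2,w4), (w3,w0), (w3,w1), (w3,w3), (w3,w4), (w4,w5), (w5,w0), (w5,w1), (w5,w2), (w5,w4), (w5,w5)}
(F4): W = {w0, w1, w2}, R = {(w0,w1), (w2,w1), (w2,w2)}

The schema corresponds to a generalized confluence (Geach) condition: forall x forall y forall z ((xRy & x R^2 z) -> exists w (y R^2 w & z = w)).
(F1): fails — uRw, uR²u but no t with wR²t and u=t.
(F2): ✓.
(F3): fails — w0Rw2, w0R²w4 but no w with w2R²w and w4=w.
(F4): fails — w2Rw1, w2R²w1 but no w with w1R²w and w1=w.

(F2)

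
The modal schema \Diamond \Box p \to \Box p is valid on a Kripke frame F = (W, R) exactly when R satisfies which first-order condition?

This is frame-equivalent to ◇p → □◇p (substitute ¬p for p and contrapose).
Suppose ◇p→□◇p is valid. Take Rxy, Rxz and set V(p)={y}. Then ◇p at x, so □◇p at x, so ◇p at z, so some w with Rzw has p; w=y, i.e. Rzy. By symmetry of the argument, Ryz.

the Euclidean property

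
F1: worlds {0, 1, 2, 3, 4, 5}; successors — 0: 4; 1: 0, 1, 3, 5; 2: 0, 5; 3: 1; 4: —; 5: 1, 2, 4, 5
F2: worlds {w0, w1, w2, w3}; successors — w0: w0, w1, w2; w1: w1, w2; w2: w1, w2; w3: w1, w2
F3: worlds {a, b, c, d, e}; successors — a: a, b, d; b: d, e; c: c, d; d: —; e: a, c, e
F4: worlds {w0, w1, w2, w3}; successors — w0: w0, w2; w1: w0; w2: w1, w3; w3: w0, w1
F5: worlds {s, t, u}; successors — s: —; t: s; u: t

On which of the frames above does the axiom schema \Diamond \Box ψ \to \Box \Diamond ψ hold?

This is the axiom for convergence; its first-order frame correspondent is \forall x \forall y \forall z (Rxy \wedge Rxz \to \exists w (Ryw \wedge Rzw)).
F1: fails — R04 and R04 but 4 and 4 have no common successor.
F2: holds.
F3: fails — Rab and Rad but b and d have no common successor.
F4: fails — Rw0w2 and Rw0w0 but w2 and w0 have no common successor.
F5: fails — Rts and Rts but s and s have no common successor.
Valid on: F2.

F2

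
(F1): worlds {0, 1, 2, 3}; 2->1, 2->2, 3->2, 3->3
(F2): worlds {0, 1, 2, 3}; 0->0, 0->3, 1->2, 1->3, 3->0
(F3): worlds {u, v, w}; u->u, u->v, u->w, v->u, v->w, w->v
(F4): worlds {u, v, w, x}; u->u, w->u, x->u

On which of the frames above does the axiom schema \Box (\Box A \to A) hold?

The schema corresponds to shift-reflexivity: \forall x \forall y (Rxy \to Ryy).
(F1): fails — R21 but not R11.
(F2): fails — R12 but not R22.
(F3): fails — Ruv but not Rvv.
(F4): condition met.
Valid on: (F4).

(F4)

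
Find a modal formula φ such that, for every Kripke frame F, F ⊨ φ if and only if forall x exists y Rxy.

A defining formula is □q → ◇q (the D axiom).
Suppose □q→◇q is valid. At any x set V(q)=W. Then □q at x, so ◇q at x, so x has a successor.

□q → ◇q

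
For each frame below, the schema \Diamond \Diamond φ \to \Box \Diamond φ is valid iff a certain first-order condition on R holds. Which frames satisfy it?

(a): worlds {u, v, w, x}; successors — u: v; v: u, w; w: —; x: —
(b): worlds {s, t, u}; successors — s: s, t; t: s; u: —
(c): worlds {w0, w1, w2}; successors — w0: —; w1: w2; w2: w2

This is the axiom for a generalized confluence (Geach) condition; its first-order frame correspondent is \forall x \forall y \forall z ((x R^2 y \wedge xRz) \to \exists w (y = w \wedge zRw)).
(a): fails — vR²v, vRw but no t with v=t and wRt.
(b): fails — sR²t, sRt but no w with t=w and tRw.
(c): satisfies the condition.
Valid on: (c).

(c)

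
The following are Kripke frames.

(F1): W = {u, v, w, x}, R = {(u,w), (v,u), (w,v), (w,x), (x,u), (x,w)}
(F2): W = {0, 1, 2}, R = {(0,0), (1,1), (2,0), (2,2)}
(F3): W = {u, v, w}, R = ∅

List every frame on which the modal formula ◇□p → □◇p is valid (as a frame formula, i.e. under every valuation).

This is the axiom for convergence; its first-order frame correspondent is ∀x ∀y ∀z (Rxy ∧ Rxz → ∃w (Ryw ∧ Rzw)).
(F1): fails — Rxw and Rxu but w and u have no common successor.
(F2): ✓.
(F3): ✓.
Valid on: (F2), (F3).

(F2), (F3)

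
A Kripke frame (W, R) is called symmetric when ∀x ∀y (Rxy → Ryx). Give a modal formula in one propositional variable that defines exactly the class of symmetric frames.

p → □◇p

This is symmetry; the standard corresponding axiom is B: p → □◇p.
Suppose p→□◇p is valid. Take Rxy and set V(p)={x}. Then p at x, so □◇p at x, so ◇p at y, so some z with Ryz has p; z=x, i.e. Ryx.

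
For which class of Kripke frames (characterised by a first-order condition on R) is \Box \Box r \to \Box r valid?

Suppose □□r→□r is valid. Take Rxy and set V(r)={w : xR²w}. Then □□r at x, so □r at x, so r at y, i.e. ∃z(Rxz∧Rzy).
The converse is a direct semantic check.
Frame condition: \forall x \forall y (Rxy \to \exists z (Rxz \wedge Rzy)).

density: \forall x \forall y (Rxy \to \exists z (Rxz \wedge Rzy))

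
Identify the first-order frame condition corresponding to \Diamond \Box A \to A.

This is frame-equivalent to A → □◇A (substitute ¬A for A and contrapose).
Suppose A→□◇A is valid. Take Rxy and set V(A)={x}. Then A at x, so □◇A at x, so ◇A at y, so some z with Ryz has A; z=x, i.e. Ryx.
The converse is a direct semantic check.
Frame condition: \forall x \forall y (Rxy \to Ryx).

Symmetry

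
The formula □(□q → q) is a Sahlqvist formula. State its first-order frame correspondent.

Suppose □(□q→q) is valid. Take Rxy and set V(q)={w : Ryw}. Then at y, □q holds; since □(□q→q) at x, □q→q at y, so q at y, i.e. Ryy.

shift-reflexivity: ∀x ∀y (Rxy → Ryy)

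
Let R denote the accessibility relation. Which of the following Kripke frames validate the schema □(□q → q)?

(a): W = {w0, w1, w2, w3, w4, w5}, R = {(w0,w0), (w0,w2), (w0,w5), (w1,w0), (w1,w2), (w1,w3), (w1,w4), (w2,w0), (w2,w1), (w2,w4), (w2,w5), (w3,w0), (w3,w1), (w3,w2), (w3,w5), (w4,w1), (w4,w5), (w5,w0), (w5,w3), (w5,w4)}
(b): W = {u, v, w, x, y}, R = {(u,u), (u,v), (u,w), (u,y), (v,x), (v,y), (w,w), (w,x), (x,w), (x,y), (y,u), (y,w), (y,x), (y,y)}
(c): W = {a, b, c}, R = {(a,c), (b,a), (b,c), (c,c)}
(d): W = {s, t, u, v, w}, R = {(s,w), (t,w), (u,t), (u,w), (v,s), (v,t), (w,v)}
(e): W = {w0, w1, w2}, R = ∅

The schema corresponds to shift-reflexivity: ∀x ∀y (Rxy → Ryy).
(a): fails — Rw3w1 but not Rw1w1.
(b): fails — Ruv but not Rvv.
(c): fails — Rba but not Raa.
(d): fails — Ruw but not Rww.
(e): ✓.

(e)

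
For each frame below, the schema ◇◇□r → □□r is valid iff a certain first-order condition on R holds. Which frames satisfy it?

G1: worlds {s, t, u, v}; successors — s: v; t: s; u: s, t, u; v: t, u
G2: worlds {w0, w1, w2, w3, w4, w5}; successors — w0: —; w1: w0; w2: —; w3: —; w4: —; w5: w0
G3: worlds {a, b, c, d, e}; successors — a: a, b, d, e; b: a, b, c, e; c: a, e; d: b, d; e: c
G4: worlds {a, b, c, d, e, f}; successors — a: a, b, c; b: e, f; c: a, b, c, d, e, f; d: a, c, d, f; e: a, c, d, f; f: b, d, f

Frame correspondent (Sahlqvist): ∀x ∀y ∀z ((xR²y ∧ xR²z) → ∃w (yRw ∧ z = w)) — i.e. a generalized confluence (Geach) condition.
G1: fails — sR²t, sR²t but no w with tRw and t=w.
G2: satisfies the condition.
G3: fails — aR²a, aR²c but no w with aRw and c=w.
G4: fails — aR²a, aR²d but no w with aRw and d=w.

G2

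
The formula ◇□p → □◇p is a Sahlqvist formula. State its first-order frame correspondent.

Suppose ◇□p→□◇p is valid. Take Rxy, Rxz and set V(p)={w : Ryw}. Then □p at y so ◇□p at x, so □◇p at x, so ◇p at z, giving w with Rzw and Ryw.

convergence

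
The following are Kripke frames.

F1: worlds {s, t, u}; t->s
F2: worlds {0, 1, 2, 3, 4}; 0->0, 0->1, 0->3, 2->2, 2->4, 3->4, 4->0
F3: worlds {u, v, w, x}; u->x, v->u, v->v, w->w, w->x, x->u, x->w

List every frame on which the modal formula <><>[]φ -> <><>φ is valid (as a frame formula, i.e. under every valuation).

F1

Frame correspondent (Sahlqvist): forall x forall y (x R^2 y -> exists w (yRw & x R^2 w)) — i.e. a generalized confluence (Geach) condition.
F1: holds.
F2: fails — 0R²1 but no w with 1Rw and 0R²w.
F3: fails — uR²u but no t with uRt and uR²t.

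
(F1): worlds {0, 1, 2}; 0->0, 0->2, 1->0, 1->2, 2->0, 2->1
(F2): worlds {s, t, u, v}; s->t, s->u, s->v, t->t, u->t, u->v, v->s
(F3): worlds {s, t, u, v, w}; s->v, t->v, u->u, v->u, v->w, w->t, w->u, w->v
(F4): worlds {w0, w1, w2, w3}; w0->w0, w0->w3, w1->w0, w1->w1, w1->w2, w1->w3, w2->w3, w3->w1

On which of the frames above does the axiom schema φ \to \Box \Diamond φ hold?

none

This is the axiom for symmetry; its first-order frame correspondent is \forall x \forall y (Rxy \to Ryx).
(F1): fails — R10 but not R01.
(F2): fails — Ruv but not Rvu.
(F3): fails — Rwt but not Rtw.
(F4): fails — Rw1w0 but not Rw0w1.
Valid on no frame.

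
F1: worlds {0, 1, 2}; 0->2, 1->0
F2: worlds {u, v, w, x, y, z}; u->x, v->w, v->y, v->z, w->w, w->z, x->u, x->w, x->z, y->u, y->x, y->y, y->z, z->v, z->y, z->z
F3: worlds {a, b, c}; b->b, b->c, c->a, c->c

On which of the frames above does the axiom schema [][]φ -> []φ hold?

The schema corresponds to density: forall x forall y (Rxy -> exists z (Rxz & Rzy)).
F1: fails — R10 but no z with R1z and Rz0.
F2: fails — Rxu but no t with Rxt and Rtu.
F3: holds.
Valid on: F3.

F3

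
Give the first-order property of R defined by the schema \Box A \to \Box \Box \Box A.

This is a Sahlqvist (Geach-type) schema ◇^0□^1A → □^3◇^0A.
Minimal-valuation argument: fix x; take any y with xR^0y and any z with xR^3z. Set V(A) to the set of worlds R-reachable from y in exactly 1 step. Then □^1A holds at y, so the antecedent holds at x; validity forces ◇^0A at z, giving a w with zR^0w and yR^1w.
First-order correspondent: \forall x \forall z (x R^3 z \to \exists w (xRw \wedge z = w)).

\forall x \forall z (x R^3 z \to \exists w (xRw \wedge z = w))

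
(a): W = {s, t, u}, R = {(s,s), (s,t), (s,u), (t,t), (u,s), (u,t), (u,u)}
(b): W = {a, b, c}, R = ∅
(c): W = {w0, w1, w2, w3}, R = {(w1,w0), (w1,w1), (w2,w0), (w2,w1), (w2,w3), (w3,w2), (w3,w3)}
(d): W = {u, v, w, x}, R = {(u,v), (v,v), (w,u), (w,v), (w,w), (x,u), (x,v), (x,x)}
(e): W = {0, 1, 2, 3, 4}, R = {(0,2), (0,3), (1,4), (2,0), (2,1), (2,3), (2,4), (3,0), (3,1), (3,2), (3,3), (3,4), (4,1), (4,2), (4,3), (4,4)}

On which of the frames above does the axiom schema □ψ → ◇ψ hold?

(a), (d), (e)

This is the axiom for seriality; its first-order frame correspondent is ∀x ∃y Rxy.
(a): holds.
(b): fails — world a has no successor.
(c): fails — world w0 has no successor.
(d): holds.
(e): holds.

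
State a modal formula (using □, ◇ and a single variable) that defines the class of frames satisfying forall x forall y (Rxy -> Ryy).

The condition is shift-reflexivity. The T□ schema □(□ψ → ψ) defines it.

□(□ψ → ψ)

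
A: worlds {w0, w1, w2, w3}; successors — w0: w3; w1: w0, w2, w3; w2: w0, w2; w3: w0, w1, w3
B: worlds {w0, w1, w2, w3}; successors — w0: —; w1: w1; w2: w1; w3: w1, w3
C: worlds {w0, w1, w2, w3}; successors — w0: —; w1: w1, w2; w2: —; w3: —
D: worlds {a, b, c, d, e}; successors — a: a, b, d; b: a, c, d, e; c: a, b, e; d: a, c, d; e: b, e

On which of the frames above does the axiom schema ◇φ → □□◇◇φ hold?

Frame correspondent (Sahlqvist): ∀x ∀y ∀z ((xRy ∧ xR²z) → ∃w (y = w ∧ zR²w)) — i.e. a generalized confluence (Geach) condition.
A: fails — w1Rw2, w1R²w0 but no w with w2=w and w0R²w.
B: fails — w3Rw3, w3R²w1 but no w with w3=w and w1R²w.
C: fails — w1Rw1, w1R²w2 but no w with w1=w and w2R²w.
D: holds.

D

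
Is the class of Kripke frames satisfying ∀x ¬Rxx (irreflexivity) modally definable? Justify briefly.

If a class were modally definable it would be closed under surjective bounded morphisms (Goldblatt–Thomason).
The 2-cycle (worlds a,b with a→b→a) is irreflexive, and the map sending every world to a single reflexive point • is a surjective bounded morphism (forth: every edge maps to (•,•); back: every world has a successor). So any modal formula valid on the 2-cycle is also valid on the reflexive point, which is not irreflexive.
Hence irreflexivity is not modally definable.

Not modally definable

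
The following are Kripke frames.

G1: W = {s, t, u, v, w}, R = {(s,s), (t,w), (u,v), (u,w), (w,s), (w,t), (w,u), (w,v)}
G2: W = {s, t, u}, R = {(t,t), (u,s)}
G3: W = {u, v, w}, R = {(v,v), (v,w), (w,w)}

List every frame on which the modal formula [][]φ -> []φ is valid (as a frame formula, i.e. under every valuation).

G3

Frame correspondent (Sahlqvist): forall x forall y (Rxy -> exists z (Rxz & Rzy)) — i.e. density.
G1: fails — Rwt but no z with Rwz and Rzt.
G2: fails — Rus but no z with Ruz and Rzs.
G3: ✓.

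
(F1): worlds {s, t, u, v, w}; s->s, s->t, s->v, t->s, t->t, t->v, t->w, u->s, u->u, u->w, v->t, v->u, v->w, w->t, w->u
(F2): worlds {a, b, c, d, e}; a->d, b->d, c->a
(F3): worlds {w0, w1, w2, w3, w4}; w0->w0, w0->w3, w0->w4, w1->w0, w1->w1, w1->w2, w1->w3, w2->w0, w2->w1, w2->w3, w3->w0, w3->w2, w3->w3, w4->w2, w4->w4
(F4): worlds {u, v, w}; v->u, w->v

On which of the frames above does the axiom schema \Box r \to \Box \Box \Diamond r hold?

(F1)

This is the axiom for a generalized confluence (Geach) condition; its first-order frame correspondent is \forall x \forall z (x R^2 z \to \exists w (xRw \wedge zRw)).
(F1): satisfies the condition.
(F2): fails — cR²d but no w with cRw and dRw.
(F3): fails — w2R²w4 but no w with w2Rw and w4Rw.
(F4): fails — wR²u but no t with wRt and uRt.
Valid on: (F1).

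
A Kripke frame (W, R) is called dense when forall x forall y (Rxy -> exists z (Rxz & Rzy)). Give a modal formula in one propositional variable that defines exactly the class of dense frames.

□□q → □q

This is density; the standard corresponding axiom is C4: □□q → □q.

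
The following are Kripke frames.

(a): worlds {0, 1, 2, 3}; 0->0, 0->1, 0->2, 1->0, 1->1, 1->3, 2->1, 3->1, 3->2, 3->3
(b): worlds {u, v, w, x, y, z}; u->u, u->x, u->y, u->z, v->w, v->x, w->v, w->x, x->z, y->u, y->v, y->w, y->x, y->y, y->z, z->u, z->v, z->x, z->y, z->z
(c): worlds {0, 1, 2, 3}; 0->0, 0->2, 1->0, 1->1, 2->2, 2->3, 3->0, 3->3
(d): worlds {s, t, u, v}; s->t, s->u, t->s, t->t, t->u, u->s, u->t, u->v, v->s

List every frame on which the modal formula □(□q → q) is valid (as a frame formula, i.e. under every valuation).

(c)

The schema corresponds to shift-reflexivity: ∀x ∀y (Rxy → Ryy).
(a): fails — R32 but not R22.
(b): fails — Ryx but not Rxx.
(c): satisfies the condition.
(d): fails — Ruv but not Rvv.
Valid on: (c).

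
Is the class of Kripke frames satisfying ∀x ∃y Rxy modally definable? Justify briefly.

Yes: it is seriality, defined by the D schema □q → ◇q.
Suppose □q→◇q is valid. At any x set V(q)=W. Then □q at x, so ◇q at x, so x has a successor.

Definable; □q → ◇q defines it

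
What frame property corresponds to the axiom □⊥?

□⊥ is valid iff no world has any successor (otherwise □⊥ fails at any world with one).

Emptiness of R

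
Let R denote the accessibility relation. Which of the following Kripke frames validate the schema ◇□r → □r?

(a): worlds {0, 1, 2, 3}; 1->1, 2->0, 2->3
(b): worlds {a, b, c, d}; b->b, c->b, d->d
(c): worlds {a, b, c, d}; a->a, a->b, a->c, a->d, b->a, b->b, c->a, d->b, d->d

Frame correspondent (Sahlqvist): ∀x ∀y ∀z (Rxy ∧ Rxz → Ryz) — i.e. the Euclidean property.
(a): fails — R23 and R23 but not R33.
(b): holds.
(c): fails — Rab and Rac but not Rbc.
Valid on: (b).

(b)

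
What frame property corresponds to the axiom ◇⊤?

This schema is equivalent to the D axiom □ψ → ◇ψ.
It corresponds to seriality: ∀x ∃y Rxy.

Seriality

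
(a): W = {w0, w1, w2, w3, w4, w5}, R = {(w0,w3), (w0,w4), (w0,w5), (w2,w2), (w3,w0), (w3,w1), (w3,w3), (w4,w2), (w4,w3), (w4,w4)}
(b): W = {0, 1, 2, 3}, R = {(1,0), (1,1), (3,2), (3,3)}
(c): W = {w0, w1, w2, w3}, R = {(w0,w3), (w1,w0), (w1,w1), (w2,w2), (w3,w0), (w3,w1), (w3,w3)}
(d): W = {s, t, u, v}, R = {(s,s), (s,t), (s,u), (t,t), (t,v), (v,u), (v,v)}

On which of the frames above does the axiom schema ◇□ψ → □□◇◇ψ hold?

The schema corresponds to a generalized confluence (Geach) condition: ∀x ∀y ∀z ((xRy ∧ xR²z) → ∃w (yRw ∧ zR²w)).
(a): fails — w0Rw3, w0R²w1 but no w with w3Rw and w1R²w.
(b): fails — 1R0, 1R²0 but no w with 0Rw and 0R²w.
(c): satisfies the condition.
(d): fails — sRs, sR²u but no w with sRw and uR²w.
Valid on: (c).

(c)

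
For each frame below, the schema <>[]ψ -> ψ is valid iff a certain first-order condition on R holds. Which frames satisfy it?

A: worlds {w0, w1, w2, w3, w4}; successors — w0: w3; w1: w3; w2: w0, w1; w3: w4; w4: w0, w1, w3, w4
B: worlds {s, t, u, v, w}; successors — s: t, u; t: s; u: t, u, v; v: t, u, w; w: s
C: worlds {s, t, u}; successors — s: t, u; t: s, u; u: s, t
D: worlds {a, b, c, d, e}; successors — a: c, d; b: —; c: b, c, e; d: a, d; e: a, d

C

Frame correspondent (Sahlqvist): forall x forall y (Rxy -> Ryx) — i.e. symmetry.
A: fails — Rw1w3 but not Rw3w1.
B: fails — Rut but not Rtu.
C: holds.
D: fails — Rea but not Rae.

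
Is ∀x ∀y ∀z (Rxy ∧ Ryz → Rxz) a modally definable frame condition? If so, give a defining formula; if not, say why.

This is a Sahlqvist condition; the 4 axiom □q → □□q defines it.
Suppose □q→□□q is valid. Take Rxy, Ryz and set V(q)={w : Rxw}. Then □q at x, so □□q at x, so □q at y, so q at z, i.e. Rxz.

Definable; □q → □□q defines it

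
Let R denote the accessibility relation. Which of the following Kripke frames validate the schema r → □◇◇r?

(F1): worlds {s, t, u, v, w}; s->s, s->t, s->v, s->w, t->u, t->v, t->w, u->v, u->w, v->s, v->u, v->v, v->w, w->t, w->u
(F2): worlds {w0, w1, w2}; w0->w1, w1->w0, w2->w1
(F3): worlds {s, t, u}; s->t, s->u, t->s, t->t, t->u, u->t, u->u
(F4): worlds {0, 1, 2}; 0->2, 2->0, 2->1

(F3)

Frame correspondent (Sahlqvist): ∀x ∀z (xRz → ∃w (x = w ∧ zR²w)) — i.e. a generalized confluence (Geach) condition.
(F1): fails — sRw but no w* with s=w* and wR²w*.
(F2): fails — w0Rw1 but no w with w0=w and w1R²w.
(F3): satisfies the condition.
(F4): fails — 0R2 but no w with 0=w and 2R²w.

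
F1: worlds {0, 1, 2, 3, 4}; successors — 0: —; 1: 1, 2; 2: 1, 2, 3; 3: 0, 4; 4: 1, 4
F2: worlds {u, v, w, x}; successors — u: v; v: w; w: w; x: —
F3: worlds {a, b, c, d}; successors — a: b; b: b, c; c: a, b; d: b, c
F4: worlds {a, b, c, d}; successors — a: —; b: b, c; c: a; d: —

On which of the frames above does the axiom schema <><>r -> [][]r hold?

F2

This is the axiom for a generalized confluence (Geach) condition; its first-order frame correspondent is forall x forall y forall z ((x R^2 y & x R^2 z) -> exists w (y = w & z = w)).
F1: fails — 1R²1, 1R²2 but 1 ≠ 2.
F2: satisfies the condition.
F3: fails — aR²b, aR²c but b ≠ c.
F4: fails — bR²a, bR²b but a ≠ b.
Valid on: F2.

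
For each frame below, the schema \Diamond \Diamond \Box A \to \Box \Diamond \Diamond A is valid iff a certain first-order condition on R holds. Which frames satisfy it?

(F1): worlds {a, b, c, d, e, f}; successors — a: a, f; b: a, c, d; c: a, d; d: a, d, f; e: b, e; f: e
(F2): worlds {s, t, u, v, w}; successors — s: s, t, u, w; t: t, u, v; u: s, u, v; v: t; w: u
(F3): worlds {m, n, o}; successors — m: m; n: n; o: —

(F3)

Frame correspondent (Sahlqvist): \forall x \forall y \forall z ((x R^2 y \wedge xRz) \to \exists w (yRw \wedge z R^2 w)) — i.e. a generalized confluence (Geach) condition.
(F1): fails — aR²a, aRf but no w with aRw and fR²w.
(F2): fails — sR²v, sRw but no w* with vRw* and wR²w*.
(F3): holds.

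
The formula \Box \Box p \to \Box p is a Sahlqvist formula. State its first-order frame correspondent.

This schema is the C4 axiom.
It corresponds to density: \forall x \forall y (Rxy \to \exists z (Rxz \wedge Rzy)).

density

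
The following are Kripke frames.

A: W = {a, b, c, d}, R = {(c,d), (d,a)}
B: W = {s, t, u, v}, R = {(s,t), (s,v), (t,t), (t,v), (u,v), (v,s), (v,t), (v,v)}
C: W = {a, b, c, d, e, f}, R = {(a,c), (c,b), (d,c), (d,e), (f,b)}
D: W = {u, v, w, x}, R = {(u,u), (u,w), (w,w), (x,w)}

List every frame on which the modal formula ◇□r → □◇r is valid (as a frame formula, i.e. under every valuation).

The schema corresponds to convergence: ∀x ∀y ∀z (Rxy ∧ Rxz → ∃w (Ryw ∧ Rzw)).
A: fails — Rda and Rda but a and a have no common successor.
B: satisfies the condition.
C: fails — Rcb and Rcb but b and b have no common successor.
D: satisfies the condition.
Valid on: B, D.

B, D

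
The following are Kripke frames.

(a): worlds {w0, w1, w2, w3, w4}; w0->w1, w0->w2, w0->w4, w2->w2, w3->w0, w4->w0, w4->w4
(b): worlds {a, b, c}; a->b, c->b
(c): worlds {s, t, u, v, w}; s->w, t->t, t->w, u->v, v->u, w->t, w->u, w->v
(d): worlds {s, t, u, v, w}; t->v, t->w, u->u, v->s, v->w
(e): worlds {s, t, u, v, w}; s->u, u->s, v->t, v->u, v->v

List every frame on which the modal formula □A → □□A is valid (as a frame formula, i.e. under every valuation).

The schema corresponds to transitivity: ∀x ∀y ∀z (Rxy ∧ Ryz → Rxz).
(a): fails — Rw0w4 and Rw4w0 but not Rw0w0.
(b): ✓.
(c): fails — Ruv and Rvu but not Ruu.
(d): fails — Rtv and Rvs but not Rts.
(e): fails — Rus and Rsu but not Ruu.

(b)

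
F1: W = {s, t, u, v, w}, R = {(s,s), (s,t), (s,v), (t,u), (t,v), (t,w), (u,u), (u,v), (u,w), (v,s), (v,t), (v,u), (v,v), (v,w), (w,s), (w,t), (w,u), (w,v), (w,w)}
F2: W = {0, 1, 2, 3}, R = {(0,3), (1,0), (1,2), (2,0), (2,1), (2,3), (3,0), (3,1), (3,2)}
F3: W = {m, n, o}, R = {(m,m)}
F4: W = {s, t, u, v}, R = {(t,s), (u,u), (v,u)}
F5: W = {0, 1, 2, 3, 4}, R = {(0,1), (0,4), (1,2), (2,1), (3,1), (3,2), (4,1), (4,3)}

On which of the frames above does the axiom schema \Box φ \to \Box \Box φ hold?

F3, F4

The schema corresponds to transitivity: \forall x \forall y \forall z (Rxy \wedge Ryz \to Rxz).
F1: fails — Ruv and Rvt but not Rut.
F2: fails — R10 and R03 but not R13.
F3: condition met.
F4: condition met.
F5: fails — R12 and R21 but not R11.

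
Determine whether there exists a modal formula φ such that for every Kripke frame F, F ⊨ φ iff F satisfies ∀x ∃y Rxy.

Yes: it is seriality, defined by the D schema □r → ◇r.

Definable; □r → ◇r defines it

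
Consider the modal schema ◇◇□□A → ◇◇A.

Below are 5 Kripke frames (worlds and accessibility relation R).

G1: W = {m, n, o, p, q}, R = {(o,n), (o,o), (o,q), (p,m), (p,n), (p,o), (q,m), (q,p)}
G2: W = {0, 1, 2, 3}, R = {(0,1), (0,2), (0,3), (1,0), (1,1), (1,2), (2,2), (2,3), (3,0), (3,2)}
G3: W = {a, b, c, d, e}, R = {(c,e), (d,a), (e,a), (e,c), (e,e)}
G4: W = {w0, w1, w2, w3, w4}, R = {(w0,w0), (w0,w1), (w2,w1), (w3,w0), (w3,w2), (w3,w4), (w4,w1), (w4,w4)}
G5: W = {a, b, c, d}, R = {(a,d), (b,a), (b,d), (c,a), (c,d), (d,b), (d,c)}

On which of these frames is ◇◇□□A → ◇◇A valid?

This is the axiom for a generalized confluence (Geach) condition; its first-order frame correspondent is ∀x ∀y (xR²y → ∃w (yR²w ∧ xR²w)).
G1: fails — oR²m but no w with mR²w and oR²w.
G2: ✓.
G3: fails — cR²a but no w with aR²w and cR²w.
G4: fails — w0R²w1 but no w with w1R²w and w0R²w.
G5: fails — dR²a but no w with aR²w and dR²w.
Valid on: G2.

G2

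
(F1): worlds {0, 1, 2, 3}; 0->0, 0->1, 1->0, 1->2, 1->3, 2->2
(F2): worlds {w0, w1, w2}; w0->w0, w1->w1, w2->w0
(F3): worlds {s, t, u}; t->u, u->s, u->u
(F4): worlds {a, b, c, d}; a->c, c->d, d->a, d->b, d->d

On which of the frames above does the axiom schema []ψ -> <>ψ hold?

The schema corresponds to seriality: forall x exists y Rxy.
(F1): fails — world 3 has no successor.
(F2): ✓.
(F3): fails — world s has no successor.
(F4): fails — world b has no successor.
Valid on: (F2).

(F2)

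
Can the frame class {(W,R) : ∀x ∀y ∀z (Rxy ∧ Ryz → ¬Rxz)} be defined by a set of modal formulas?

If a class were modally definable it would be closed under surjective bounded morphisms (Goldblatt–Thomason).
The 5-cycle (worlds 0,1,2,3,4 with 0→1→2→3→4→0) is intransitive. Mapping every world to a single reflexive point • is a surjective bounded morphism; the reflexive point is not intransitive (R••∧R•• but R••).
So no modal formula (or set of formulas) defines exactly the intransitive frames.

No — not modally definable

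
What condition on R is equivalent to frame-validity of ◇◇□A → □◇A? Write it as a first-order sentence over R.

This is a Sahlqvist (Geach-type) schema ◇^2□^1A → □^1◇^1A.
Minimal-valuation argument: fix x; take any y with xR^2y and any z with xR^1z. Set V(A) to the set of worlds R-reachable from y in exactly 1 step. Then □^1A holds at y, so the antecedent holds at x; validity forces ◇^1A at z, giving a w with zR^1w and yR^1w.
First-order correspondent: ∀x ∀y ∀z ((xR²y ∧ xRz) → ∃w (yRw ∧ zRw)).

∀x ∀y ∀z ((xR²y ∧ xRz) → ∃w (yRw ∧ zRw))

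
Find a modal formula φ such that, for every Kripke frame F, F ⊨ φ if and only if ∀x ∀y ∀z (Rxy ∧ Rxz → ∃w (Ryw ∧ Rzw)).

◇□q → □◇q

This is convergence; the standard corresponding axiom is .2: ◇□q → □◇q.
Suppose ◇□q→□◇q is valid. Take Rxy, Rxz and set V(q)={w : Ryw}. Then □q at y so ◇□q at x, so □◇q at x, so ◇q at z, giving w with Rzw and Ryw.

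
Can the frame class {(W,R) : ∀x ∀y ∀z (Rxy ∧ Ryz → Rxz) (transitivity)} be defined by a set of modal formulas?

Yes, by □r → □□r

Yes: it is transitivity, defined by the 4 schema □r → □□r.
Suppose □r→□□r is valid. Take Rxy, Ryz and set V(r)={w : Rxw}. Then □r at x, so □□r at x, so □r at y, so r at z, i.e. Rxz.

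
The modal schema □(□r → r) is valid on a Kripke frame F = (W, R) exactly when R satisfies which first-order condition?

shift-reflexivity

Suppose □(□r→r) is valid. Take Rxy and set V(r)={w : Ryw}. Then at y, □r holds; since □(□r→r) at x, □r→r at y, so r at y, i.e. Ryy.
Conversely, any frame satisfying ∀x ∀y (Rxy → Ryy) validates the schema.
So the correspondent is shift-reflexivity.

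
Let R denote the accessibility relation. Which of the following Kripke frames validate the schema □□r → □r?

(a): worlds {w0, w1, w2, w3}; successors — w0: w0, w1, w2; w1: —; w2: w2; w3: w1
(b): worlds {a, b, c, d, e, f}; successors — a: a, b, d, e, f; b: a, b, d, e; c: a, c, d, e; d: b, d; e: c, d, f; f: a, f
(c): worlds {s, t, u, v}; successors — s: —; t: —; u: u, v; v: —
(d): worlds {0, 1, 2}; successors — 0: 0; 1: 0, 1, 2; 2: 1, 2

(b), (c), (d)

This is the axiom for density; its first-order frame correspondent is ∀x ∀y (Rxy → ∃z (Rxz ∧ Rzy)).
(a): fails — Rw3w1 but no z with Rw3z and Rzw1.
(b): condition met.
(c): condition met.
(d): condition met.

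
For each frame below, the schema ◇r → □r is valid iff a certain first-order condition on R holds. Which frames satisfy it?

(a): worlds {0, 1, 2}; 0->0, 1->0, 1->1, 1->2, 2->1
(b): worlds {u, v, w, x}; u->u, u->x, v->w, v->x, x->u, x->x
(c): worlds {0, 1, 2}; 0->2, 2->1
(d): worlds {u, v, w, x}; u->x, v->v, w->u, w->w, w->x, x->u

The schema corresponds to partial functionality: ∀x ∀y ∀z (Rxy ∧ Rxz → y = z).
(a): fails — 1 sees both 0 and 1.
(b): fails — u sees both u and x.
(c): condition met.
(d): fails — w sees both u and w.

(c)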